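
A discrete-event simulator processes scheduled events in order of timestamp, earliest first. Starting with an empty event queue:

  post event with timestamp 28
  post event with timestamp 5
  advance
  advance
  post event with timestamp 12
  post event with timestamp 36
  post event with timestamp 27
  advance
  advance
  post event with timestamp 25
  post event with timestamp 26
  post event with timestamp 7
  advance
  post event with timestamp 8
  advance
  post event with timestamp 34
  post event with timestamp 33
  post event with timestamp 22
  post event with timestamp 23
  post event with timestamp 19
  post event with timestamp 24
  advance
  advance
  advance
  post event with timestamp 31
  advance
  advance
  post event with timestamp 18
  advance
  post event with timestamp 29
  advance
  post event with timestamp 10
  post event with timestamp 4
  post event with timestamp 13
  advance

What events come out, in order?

insert 28 → {28}
insert 5 → {5, 28}
advance → 5; now {28}
advance → 28; now {}
insert 12 → {12}
insert 36 → {12, 36}
insert 27 → {12, 27, 36}
advance → 12; now {27, 36}
advance → 27; now {36}
insert 25 → {25, 36}
insert 26 → {25, 26, 36}
insert 7 → {7, 25, 26, 36}
advance → 7; now {25, 26, 36}
insert 8 → {8, 25, 26, 36}
advance → 8; now {25, 26, 36}
insert 34 → {25, 26, 34, 36}
insert 33 → {25, 26, 33, 34, 36}
insert 22 → {22, 25, 26, 33, 34, 36}
insert 23 → {22, 23, 25, 26, 33, 34, 36}
insert 19 → {19, 22, 23, 25, 26, 33, 34, 36}
insert 24 → {19, 22, 23, 24, 25, 26, 33, 34, 36}
advance → 19; now {22, 23, 24, 25, 26, 33, 34, 36}
advance → 22; now {23, 24, 25, 26, 33, 34, 36}
advance → 23; now {24, 25, 26, 33, 34, 36}
insert 31 → {24, 25, 26, 31, 33, 34, 36}
advance → 24; now {25, 26, 31, 33, 34, 36}
advance → 25; now {26, 31, 33, 34, 36}
insert 18 → {18, 26, 31, 33, 34, 36}
advance → 18; now {26, 31, 33, 34, 36}
insert 29 → {26, 29, 31, 33, 34, 36}
advance → 26; now {29, 31, 33, 34, 36}
insert 10 → {10, 29, 31, 33, 34, 36}
insert 4 → {4, 10, 29, 31, 33, 34, 36}
insert 13 → {4, 10, 13, 29, 31, 33, 34, 36}
advance → 4; now {10, 13, 29, 31, 33, 34, 36}

[5, 28, 12, 27, 7, 8, 19, 22, 23, 24, 25, 18, 26, 4]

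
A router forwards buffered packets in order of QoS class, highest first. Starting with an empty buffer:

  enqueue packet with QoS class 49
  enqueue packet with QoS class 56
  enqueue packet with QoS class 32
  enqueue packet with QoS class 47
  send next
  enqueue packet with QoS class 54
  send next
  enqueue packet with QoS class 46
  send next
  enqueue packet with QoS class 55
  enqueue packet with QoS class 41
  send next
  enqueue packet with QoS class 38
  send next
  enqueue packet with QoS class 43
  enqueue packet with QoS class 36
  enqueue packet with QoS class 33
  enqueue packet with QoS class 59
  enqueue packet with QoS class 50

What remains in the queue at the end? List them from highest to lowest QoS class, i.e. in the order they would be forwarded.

insert 49 → {49}
insert 56 → {56, 49}
insert 32 → {56, 49, 32}
insert 47 → {56, 49, 47, 32}
send next → 56; now {49, 47, 32}
insert 54 → {54, 49, 47, 32}
send next → 54; now {49, 47, 32}
insert 46 → {49, 47, 46, 32}
send next → 49; now {47, 46, 32}
insert 55 → {55, 47, 46, 32}
insert 41 → {55, 47, 46, 41, 32}
send next → 55; now {47, 46, 41, 32}
insert 38 → {47, 46, 41, 38, 32}
send next → 47; now {46, 41, 38, 32}
insert 43 → {46, 43, 41, 38, 32}
insert 36 → {46, 43, 41, 38, 36, 32}
insert 33 → {46, 43, 41, 38, 36, 33, 32}
insert 59 → {59, 46, 43, 41, 38, 36, 33, 32}
insert 50 → {59, 50, 46, 43, 41, 38, 36, 33, 32}

59, 50, 46, 43, 41, 38, 36, 33, 32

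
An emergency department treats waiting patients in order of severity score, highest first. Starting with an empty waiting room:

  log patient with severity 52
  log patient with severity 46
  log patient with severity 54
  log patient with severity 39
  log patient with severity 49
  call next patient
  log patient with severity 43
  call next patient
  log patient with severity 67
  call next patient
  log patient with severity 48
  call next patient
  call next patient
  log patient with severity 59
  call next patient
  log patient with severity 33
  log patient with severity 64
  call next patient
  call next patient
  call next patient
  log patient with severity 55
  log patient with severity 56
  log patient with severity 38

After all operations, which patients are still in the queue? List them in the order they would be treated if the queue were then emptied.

insert 52 → {52}
insert 46 → {52, 46}
insert 54 → {54, 52, 46}
insert 39 → {54, 52, 46, 39}
insert 49 → {54, 52, 49, 46, 39}
call next patient → 54; now {52, 49, 46, 39}
insert 43 → {52, 49, 46, 43, 39}
call next patient → 52; now {49, 46, 43, 39}
insert 67 → {67, 49, 46, 43, 39}
call next patient → 67; now {49, 46, 43, 39}
insert 48 → {49, 48, 46, 43, 39}
call next patient → 49; now {48, 46, 43, 39}
call next patient → 48; now {46, 43, 39}
insert 59 → {59, 46, 43, 39}
call next patient → 59; now {46, 43, 39}
insert 33 → {46, 43, 39, 33}
insert 64 → {64, 46, 43, 39, 33}
call next patient → 64; now {46, 43, 39, 33}
call next patient → 46; now {43, 39, 33}
call next patient → 43; now {39, 33}
insert 55 → {55, 39, 33}
insert 56 → {56, 55, 39, 33}
insert 38 → {56, 55, 39, 38, 33}

56, 55, 39, 38, 33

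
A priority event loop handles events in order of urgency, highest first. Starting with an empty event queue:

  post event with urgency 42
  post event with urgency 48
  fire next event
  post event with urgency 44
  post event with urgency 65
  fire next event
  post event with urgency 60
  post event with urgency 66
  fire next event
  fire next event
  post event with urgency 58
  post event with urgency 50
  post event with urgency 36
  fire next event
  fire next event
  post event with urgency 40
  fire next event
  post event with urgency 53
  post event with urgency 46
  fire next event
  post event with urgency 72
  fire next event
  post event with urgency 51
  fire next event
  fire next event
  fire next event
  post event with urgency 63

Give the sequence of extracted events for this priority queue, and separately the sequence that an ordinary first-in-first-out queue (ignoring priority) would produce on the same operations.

priority queue: 48, 65, 66, 60, 58, 50, 44, 53, 72, 51, 46, 42; FIFO queue: 42 → 48 → 44 → 65 → 60 → 66 → 58 → 50 → 36 → 40 → 53 → 46

insert 42 → {42}
insert 48 → {48, 42}
fire next event → 48; now {42}
insert 44 → {44, 42}
insert 65 → {65, 44, 42}
fire next event → 65; now {44, 42}
insert 60 → {60, 44, 42}
insert 66 → {66, 60, 44, 42}
fire next event → 66; now {60, 44, 42}
fire next event → 60; now {44, 42}
insert 58 → {58, 44, 42}
insert 50 → {58, 50, 44, 42}
insert 36 → {58, 50, 44, 42, 36}
fire next event → 58; now {50, 44, 42, 36}
fire next event → 50; now {44, 42, 36}
insert 40 → {44, 42, 40, 36}
fire next event → 44; now {42, 40, 36}
insert 53 → {53, 42, 40, 36}
insert 46 → {53, 46, 42, 40, 36}
fire next event → 53; now {46, 42, 40, 36}
insert 72 → {72, 46, 42, 40, 36}
fire next event → 72; now {46, 42, 40, 36}
insert 51 → {51, 46, 42, 40, 36}
fire next event → 51; now {46, 42, 40, 36}
fire next event → 46; now {42, 40, 36}
fire next event → 42; now {40, 36}
insert 63 → {63, 40, 36}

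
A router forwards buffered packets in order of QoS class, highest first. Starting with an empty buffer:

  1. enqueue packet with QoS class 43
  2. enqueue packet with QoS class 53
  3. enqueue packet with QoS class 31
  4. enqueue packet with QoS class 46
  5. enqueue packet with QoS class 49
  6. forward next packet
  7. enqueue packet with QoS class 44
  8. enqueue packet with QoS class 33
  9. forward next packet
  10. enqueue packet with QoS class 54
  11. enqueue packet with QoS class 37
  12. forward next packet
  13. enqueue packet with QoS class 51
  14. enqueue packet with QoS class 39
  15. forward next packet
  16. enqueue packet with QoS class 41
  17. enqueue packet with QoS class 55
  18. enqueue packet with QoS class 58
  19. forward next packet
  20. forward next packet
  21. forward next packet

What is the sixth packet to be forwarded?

55

insert 43 → {43}
insert 53 → {53, 43}
insert 31 → {53, 43, 31}
insert 46 → {53, 46, 43, 31}
insert 49 → {53, 49, 46, 43, 31}
forward next packet → 53; now {49, 46, 43, 31}
insert 44 → {49, 46, 44, 43, 31}
insert 33 → {49, 46, 44, 43, 33, 31}
forward next packet → 49; now {46, 44, 43, 33, 31}
insert 54 → {54, 46, 44, 43, 33, 31}
insert 37 → {54, 46, 44, 43, 37, 33, 31}
forward next packet → 54; now {46, 44, 43, 37, 33, 31}
insert 51 → {51, 46, 44, 43, 37, 33, 31}
insert 39 → {51, 46, 44, 43, 39, 37, 33, 31}
forward next packet → 51; now {46, 44, 43, 39, 37, 33, 31}
insert 41 → {46, 44, 43, 41, 39, 37, 33, 31}
insert 55 → {55, 46, 44, 43, 41, 39, 37, 33, 31}
insert 58 → {58, 55, 46, 44, 43, 41, 39, 37, 33, 31}
forward next packet → 58; now {55, 46, 44, 43, 41, 39, 37, 33, 31}
forward next packet → 55; now {46, 44, 43, 41, 39, 37, 33, 31}
forward next packet → 46; now {44, 43, 41, 39, 37, 33, 31}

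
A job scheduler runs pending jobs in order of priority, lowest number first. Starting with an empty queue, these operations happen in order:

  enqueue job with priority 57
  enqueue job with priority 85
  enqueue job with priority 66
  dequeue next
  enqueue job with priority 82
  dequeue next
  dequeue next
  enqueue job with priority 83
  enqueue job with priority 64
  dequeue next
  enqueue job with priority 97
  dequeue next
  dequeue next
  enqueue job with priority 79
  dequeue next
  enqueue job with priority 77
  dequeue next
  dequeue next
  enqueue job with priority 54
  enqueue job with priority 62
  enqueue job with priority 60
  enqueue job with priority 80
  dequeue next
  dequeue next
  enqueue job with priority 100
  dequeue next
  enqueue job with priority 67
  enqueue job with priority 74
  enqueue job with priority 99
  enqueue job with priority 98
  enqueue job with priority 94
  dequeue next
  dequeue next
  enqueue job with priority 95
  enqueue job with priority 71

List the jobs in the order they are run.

[57, 66, 82, 64, 83, 85, 79, 77, 97, 54, 60, 62, 67, 74]

insert 57 → {57}
insert 85 → {57, 85}
insert 66 → {57, 66, 85}
dequeue next → 57; now {66, 85}
insert 82 → {66, 82, 85}
dequeue next → 66; now {82, 85}
dequeue next → 82; now {85}
insert 83 → {83, 85}
insert 64 → {64, 83, 85}
dequeue next → 64; now {83, 85}
insert 97 → {83, 85, 97}
dequeue next → 83; now {85, 97}
dequeue next → 85; now {97}
insert 79 → {79, 97}
dequeue next → 79; now {97}
insert 77 → {77, 97}
dequeue next → 77; now {97}
dequeue next → 97; now {}
insert 54 → {54}
insert 62 → {54, 62}
insert 60 → {54, 60, 62}
insert 80 → {54, 60, 62, 80}
dequeue next → 54; now {60, 62, 80}
dequeue next → 60; now {62, 80}
insert 100 → {62, 80, 100}
dequeue next → 62; now {80, 100}
insert 67 → {67, 80, 100}
insert 74 → {67, 74, 80, 100}
insert 99 → {67, 74, 80, 99, 100}
insert 98 → {67, 74, 80, 98, 99, 100}
insert 94 → {67, 74, 80, 94, 98, 99, 100}
dequeue next → 67; now {74, 80, 94, 98, 99, 100}
dequeue next → 74; now {80, 94, 98, 99, 100}
insert 95 → {80, 94, 95, 98, 99, 100}
insert 71 → {71, 80, 94, 95, 98, 99, 100}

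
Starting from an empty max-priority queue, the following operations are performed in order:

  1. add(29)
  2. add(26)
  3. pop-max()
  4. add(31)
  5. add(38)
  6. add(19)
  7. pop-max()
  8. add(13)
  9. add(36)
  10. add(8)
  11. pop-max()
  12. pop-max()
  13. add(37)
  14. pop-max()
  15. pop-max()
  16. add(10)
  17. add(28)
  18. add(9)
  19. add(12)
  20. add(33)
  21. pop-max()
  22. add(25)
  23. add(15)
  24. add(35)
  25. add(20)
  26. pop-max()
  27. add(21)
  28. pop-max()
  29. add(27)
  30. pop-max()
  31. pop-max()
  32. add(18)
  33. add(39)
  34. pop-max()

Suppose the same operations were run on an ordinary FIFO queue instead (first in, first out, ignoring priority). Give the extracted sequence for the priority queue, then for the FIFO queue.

priority queue: 29, 38, 36, 31, 37, 26, 33, 35, 28, 27, 25, 39; FIFO queue: [29, 26, 31, 38, 19, 13, 36, 8, 37, 10, 28, 9]

insert 29 → {29}
insert 26 → {29, 26}
pop-max → 29; now {26}
insert 31 → {31, 26}
insert 38 → {38, 31, 26}
insert 19 → {38, 31, 26, 19}
pop-max → 38; now {31, 26, 19}
insert 13 → {31, 26, 19, 13}
insert 36 → {36, 31, 26, 19, 13}
insert 8 → {36, 31, 26, 19, 13, 8}
pop-max → 36; now {31, 26, 19, 13, 8}
pop-max → 31; now {26, 19, 13, 8}
insert 37 → {37, 26, 19, 13, 8}
pop-max → 37; now {26, 19, 13, 8}
pop-max → 26; now {19, 13, 8}
insert 10 → {19, 13, 10, 8}
insert 28 → {28, 19, 13, 10, 8}
insert 9 → {28, 19, 13, 10, 9, 8}
insert 12 → {28, 19, 13, 12, 10, 9, 8}
insert 33 → {33, 28, 19, 13, 12, 10, 9, 8}
pop-max → 33; now {28, 19, 13, 12, 10, 9, 8}
insert 25 → {28, 25, 19, 13, 12, 10, 9, 8}
insert 15 → {28, 25, 19, 15, 13, 12, 10, 9, 8}
insert 35 → {35, 28, 25, 19, 15, 13, 12, 10, 9, 8}
insert 20 → {35, 28, 25, 20, 19, 15, 13, 12, 10, 9, 8}
pop-max → 35; now {28, 25, 20, 19, 15, 13, 12, 10, 9, 8}
insert 21 → {28, 25, 21, 20, 19, 15, 13, 12, 10, 9, 8}
pop-max → 28; now {25, 21, 20, 19, 15, 13, 12, 10, 9, 8}
insert 27 → {27, 25, 21, 20, 19, 15, 13, 12, 10, 9, 8}
pop-max → 27; now {25, 21, 20, 19, 15, 13, 12, 10, 9, 8}
pop-max → 25; now {21, 20, 19, 15, 13, 12, 10, 9, 8}
insert 18 → {21, 20, 19, 18, 15, 13, 12, 10, 9, 8}
insert 39 → {39, 21, 20, 19, 18, 15, 13, 12, 10, 9, 8}
pop-max → 39; now {21, 20, 19, 18, 15, 13, 12, 10, 9, 8}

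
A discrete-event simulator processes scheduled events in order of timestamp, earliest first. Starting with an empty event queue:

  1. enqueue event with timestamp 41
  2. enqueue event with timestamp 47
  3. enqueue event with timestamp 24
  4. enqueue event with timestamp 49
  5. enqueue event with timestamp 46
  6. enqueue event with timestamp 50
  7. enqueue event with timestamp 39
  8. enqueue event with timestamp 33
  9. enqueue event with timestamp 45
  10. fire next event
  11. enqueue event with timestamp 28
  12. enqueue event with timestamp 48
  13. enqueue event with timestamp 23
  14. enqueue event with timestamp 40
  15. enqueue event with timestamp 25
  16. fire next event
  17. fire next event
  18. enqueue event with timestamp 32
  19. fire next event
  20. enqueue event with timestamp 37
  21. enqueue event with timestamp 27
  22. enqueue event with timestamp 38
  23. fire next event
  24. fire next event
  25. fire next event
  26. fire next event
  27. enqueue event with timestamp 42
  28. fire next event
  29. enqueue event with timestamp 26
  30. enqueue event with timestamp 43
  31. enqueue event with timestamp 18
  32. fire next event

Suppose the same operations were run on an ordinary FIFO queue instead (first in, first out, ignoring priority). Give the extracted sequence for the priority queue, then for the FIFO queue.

priority queue: [24, 23, 25, 28, 27, 32, 33, 37, 38, 18]; FIFO queue: 41, 47, 24, 49, 46, 50, 39, 33, 45, 28

insert 41 → {41}
insert 47 → {41, 47}
insert 24 → {24, 41, 47}
insert 49 → {24, 41, 47, 49}
insert 46 → {24, 41, 46, 47, 49}
insert 50 → {24, 41, 46, 47, 49, 50}
insert 39 → {24, 39, 41, 46, 47, 49, 50}
insert 33 → {24, 33, 39, 41, 46, 47, 49, 50}
insert 45 → {24, 33, 39, 41, 45, 46, 47, 49, 50}
fire next event → 24; now {33, 39, 41, 45, 46, 47, 49, 50}
insert 28 → {28, 33, 39, 41, 45, 46, 47, 49, 50}
insert 48 → {28, 33, 39, 41, 45, 46, 47, 48, 49, 50}
insert 23 → {23, 28, 33, 39, 41, 45, 46, 47, 48, 49, 50}
insert 40 → {23, 28, 33, 39, 40, 41, 45, 46, 47, 48, 49, 50}
insert 25 → {23, 25, 28, 33, 39, 40, 41, 45, 46, 47, 48, 49, 50}
fire next event → 23; now {25, 28, 33, 39, 40, 41, 45, 46, 47, 48, 49, 50}
fire next event → 25; now {28, 33, 39, 40, 41, 45, 46, 47, 48, 49, 50}
insert 32 → {28, 32, 33, 39, 40, 41, 45, 46, 47, 48, 49, 50}
fire next event → 28; now {32, 33, 39, 40, 41, 45, 46, 47, 48, 49, 50}
insert 37 → {32, 33, 37, 39, 40, 41, 45, 46, 47, 48, 49, 50}
insert 27 → {27, 32, 33, 37, 39, 40, 41, 45, 46, 47, 48, 49, 50}
insert 38 → {27, 32, 33, 37, 38, 39, 40, 41, 45, 46, 47, 48, 49, 50}
fire next event → 27; now {32, 33, 37, 38, 39, 40, 41, 45, 46, 47, 48, 49, 50}
fire next event → 32; now {33, 37, 38, 39, 40, 41, 45, 46, 47, 48, 49, 50}
fire next event → 33; now {37, 38, 39, 40, 41, 45, 46, 47, 48, 49, 50}
fire next event → 37; now {38, 39, 40, 41, 45, 46, 47, 48, 49, 50}
insert 42 → {38, 39, 40, 41, 42, 45, 46, 47, 48, 49, 50}
fire next event → 38; now {39, 40, 41, 42, 45, 46, 47, 48, 49, 50}
insert 26 → {26, 39, 40, 41, 42, 45, 46, 47, 48, 49, 50}
insert 43 → {26, 39, 40, 41, 42, 43, 45, 46, 47, 48, 49, 50}
insert 18 → {18, 26, 39, 40, 41, 42, 43, 45, 46, 47, 48, 49, 50}
fire next event → 18; now {26, 39, 40, 41, 42, 43, 45, 46, 47, 48, 49, 50}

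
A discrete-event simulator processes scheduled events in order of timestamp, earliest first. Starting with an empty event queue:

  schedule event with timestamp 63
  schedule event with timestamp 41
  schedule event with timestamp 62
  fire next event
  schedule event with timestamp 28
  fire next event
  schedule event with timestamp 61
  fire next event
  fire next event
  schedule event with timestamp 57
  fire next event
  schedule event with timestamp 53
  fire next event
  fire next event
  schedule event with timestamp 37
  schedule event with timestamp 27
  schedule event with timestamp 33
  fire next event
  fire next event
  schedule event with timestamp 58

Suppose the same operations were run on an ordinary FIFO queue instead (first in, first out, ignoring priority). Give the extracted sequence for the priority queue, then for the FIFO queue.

insert 63 → {63}
insert 41 → {41, 63}
insert 62 → {41, 62, 63}
fire next event → 41; now {62, 63}
insert 28 → {28, 62, 63}
fire next event → 28; now {62, 63}
insert 61 → {61, 62, 63}
fire next event → 61; now {62, 63}
fire next event → 62; now {63}
insert 57 → {57, 63}
fire next event → 57; now {63}
insert 53 → {53, 63}
fire next event → 53; now {63}
fire next event → 63; now {}
insert 37 → {37}
insert 27 → {27, 37}
insert 33 → {27, 33, 37}
fire next event → 27; now {33, 37}
fire next event → 33; now {37}
insert 58 → {37, 58}

priority queue: 41, 28, 61, 62, 57, 53, 63, 27, 33; FIFO queue: 63, 41, 62, 28, 61, 57, 53, 37, 27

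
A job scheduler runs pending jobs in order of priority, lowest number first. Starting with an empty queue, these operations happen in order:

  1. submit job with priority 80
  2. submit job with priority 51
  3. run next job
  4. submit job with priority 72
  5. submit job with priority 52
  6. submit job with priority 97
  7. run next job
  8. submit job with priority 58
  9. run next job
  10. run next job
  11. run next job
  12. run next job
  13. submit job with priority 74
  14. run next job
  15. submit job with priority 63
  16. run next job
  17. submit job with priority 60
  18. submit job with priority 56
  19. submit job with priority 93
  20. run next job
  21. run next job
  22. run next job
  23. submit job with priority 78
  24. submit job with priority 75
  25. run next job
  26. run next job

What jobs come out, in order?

insert 80 → {80}
insert 51 → {51, 80}
run next job → 51; now {80}
insert 72 → {72, 80}
insert 52 → {52, 72, 80}
insert 97 → {52, 72, 80, 97}
run next job → 52; now {72, 80, 97}
insert 58 → {58, 72, 80, 97}
run next job → 58; now {72, 80, 97}
run next job → 72; now {80, 97}
run next job → 80; now {97}
run next job → 97; now {}
insert 74 → {74}
run next job → 74; now {}
insert 63 → {63}
run next job → 63; now {}
insert 60 → {60}
insert 56 → {56, 60}
insert 93 → {56, 60, 93}
run next job → 56; now {60, 93}
run next job → 60; now {93}
run next job → 93; now {}
insert 78 → {78}
insert 75 → {75, 78}
run next job → 75; now {78}
run next job → 78; now {}

[51, 52, 58, 72, 80, 97, 74, 63, 56, 60, 93, 75, 78]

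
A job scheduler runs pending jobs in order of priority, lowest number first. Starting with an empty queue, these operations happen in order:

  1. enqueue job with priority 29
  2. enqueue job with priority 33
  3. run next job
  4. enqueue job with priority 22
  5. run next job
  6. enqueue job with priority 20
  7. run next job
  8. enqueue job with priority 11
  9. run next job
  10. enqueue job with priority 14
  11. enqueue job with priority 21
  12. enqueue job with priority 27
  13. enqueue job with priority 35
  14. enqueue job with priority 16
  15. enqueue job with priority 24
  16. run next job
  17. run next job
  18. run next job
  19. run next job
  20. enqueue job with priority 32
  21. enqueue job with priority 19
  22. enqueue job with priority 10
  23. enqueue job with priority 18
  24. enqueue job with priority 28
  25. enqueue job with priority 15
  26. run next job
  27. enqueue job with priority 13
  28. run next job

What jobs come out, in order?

insert 29 → {29}
insert 33 → {29, 33}
run next job → 29; now {33}
insert 22 → {22, 33}
run next job → 22; now {33}
insert 20 → {20, 33}
run next job → 20; now {33}
insert 11 → {11, 33}
run next job → 11; now {33}
insert 14 → {14, 33}
insert 21 → {14, 21, 33}
insert 27 → {14, 21, 27, 33}
insert 35 → {14, 21, 27, 33, 35}
insert 16 → {14, 16, 21, 27, 33, 35}
insert 24 → {14, 16, 21, 24, 27, 33, 35}
run next job → 14; now {16, 21, 24, 27, 33, 35}
run next job → 16; now {21, 24, 27, 33, 35}
run next job → 21; now {24, 27, 33, 35}
run next job → 24; now {27, 33, 35}
insert 32 → {27, 32, 33, 35}
insert 19 → {19, 27, 32, 33, 35}
insert 10 → {10, 19, 27, 32, 33, 35}
insert 18 → {10, 18, 19, 27, 32, 33, 35}
insert 28 → {10, 18, 19, 27, 28, 32, 33, 35}
insert 15 → {10, 15, 18, 19, 27, 28, 32, 33, 35}
run next job → 10; now {15, 18, 19, 27, 28, 32, 33, 35}
insert 13 → {13, 15, 18, 19, 27, 28, 32, 33, 35}
run next job → 13; now {15, 18, 19, 27, 28, 32, 33, 35}

29, 22, 20, 11, 14, 16, 21, 24, 10, 13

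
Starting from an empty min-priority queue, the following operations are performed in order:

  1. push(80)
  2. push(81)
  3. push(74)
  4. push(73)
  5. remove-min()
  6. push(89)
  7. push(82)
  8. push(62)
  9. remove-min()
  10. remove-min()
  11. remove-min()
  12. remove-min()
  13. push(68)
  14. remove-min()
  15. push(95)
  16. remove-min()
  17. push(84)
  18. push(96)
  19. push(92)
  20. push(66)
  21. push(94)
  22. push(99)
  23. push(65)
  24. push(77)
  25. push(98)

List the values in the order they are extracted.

insert 80 → {80}
insert 81 → {80, 81}
insert 74 → {74, 80, 81}
insert 73 → {73, 74, 80, 81}
remove-min → 73; now {74, 80, 81}
insert 89 → {74, 80, 81, 89}
insert 82 → {74, 80, 81, 82, 89}
insert 62 → {62, 74, 80, 81, 82, 89}
remove-min → 62; now {74, 80, 81, 82, 89}
remove-min → 74; now {80, 81, 82, 89}
remove-min → 80; now {81, 82, 89}
remove-min → 81; now {82, 89}
insert 68 → {68, 82, 89}
remove-min → 68; now {82, 89}
insert 95 → {82, 89, 95}
remove-min → 82; now {89, 95}
insert 84 → {84, 89, 95}
insert 96 → {84, 89, 95, 96}
insert 92 → {84, 89, 92, 95, 96}
insert 66 → {66, 84, 89, 92, 95, 96}
insert 94 → {66, 84, 89, 92, 94, 95, 96}
insert 99 → {66, 84, 89, 92, 94, 95, 96, 99}
insert 65 → {65, 66, 84, 89, 92, 94, 95, 96, 99}
insert 77 → {65, 66, 77, 84, 89, 92, 94, 95, 96, 99}
insert 98 → {65, 66, 77, 84, 89, 92, 94, 95, 96, 98, 99}

[73, 62, 74, 80, 81, 68, 82]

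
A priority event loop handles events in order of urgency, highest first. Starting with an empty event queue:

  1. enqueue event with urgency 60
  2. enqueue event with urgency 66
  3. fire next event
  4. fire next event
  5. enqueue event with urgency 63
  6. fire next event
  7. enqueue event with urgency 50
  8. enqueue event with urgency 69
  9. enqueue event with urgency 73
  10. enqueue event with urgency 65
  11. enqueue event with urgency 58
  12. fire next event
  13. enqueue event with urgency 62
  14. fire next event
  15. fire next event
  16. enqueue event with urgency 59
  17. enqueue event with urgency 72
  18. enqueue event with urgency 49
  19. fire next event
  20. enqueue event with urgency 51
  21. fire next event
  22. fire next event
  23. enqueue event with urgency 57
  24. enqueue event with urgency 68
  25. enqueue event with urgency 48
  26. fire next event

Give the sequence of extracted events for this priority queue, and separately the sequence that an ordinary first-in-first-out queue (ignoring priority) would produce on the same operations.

insert 60 → {60}
insert 66 → {66, 60}
fire next event → 66; now {60}
fire next event → 60; now {}
insert 63 → {63}
fire next event → 63; now {}
insert 50 → {50}
insert 69 → {69, 50}
insert 73 → {73, 69, 50}
insert 65 → {73, 69, 65, 50}
insert 58 → {73, 69, 65, 58, 50}
fire next event → 73; now {69, 65, 58, 50}
insert 62 → {69, 65, 62, 58, 50}
fire next event → 69; now {65, 62, 58, 50}
fire next event → 65; now {62, 58, 50}
insert 59 → {62, 59, 58, 50}
insert 72 → {72, 62, 59, 58, 50}
insert 49 → {72, 62, 59, 58, 50, 49}
fire next event → 72; now {62, 59, 58, 50, 49}
insert 51 → {62, 59, 58, 51, 50, 49}
fire next event → 62; now {59, 58, 51, 50, 49}
fire next event → 59; now {58, 51, 50, 49}
insert 57 → {58, 57, 51, 50, 49}
insert 68 → {68, 58, 57, 51, 50, 49}
insert 48 → {68, 58, 57, 51, 50, 49, 48}
fire next event → 68; now {58, 57, 51, 50, 49, 48}

priority queue: [66, 60, 63, 73, 69, 65, 72, 62, 59, 68]; FIFO queue: 60 → 66 → 63 → 50 → 69 → 73 → 65 → 58 → 62 → 59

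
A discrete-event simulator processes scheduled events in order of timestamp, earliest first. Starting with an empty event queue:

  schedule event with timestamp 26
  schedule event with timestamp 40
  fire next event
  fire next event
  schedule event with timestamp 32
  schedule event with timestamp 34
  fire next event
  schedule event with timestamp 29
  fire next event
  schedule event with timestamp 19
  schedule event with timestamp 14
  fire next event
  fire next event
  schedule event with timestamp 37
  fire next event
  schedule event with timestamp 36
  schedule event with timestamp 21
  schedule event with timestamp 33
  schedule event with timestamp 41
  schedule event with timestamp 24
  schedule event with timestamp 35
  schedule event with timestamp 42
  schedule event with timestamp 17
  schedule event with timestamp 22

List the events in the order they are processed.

26 → 40 → 32 → 29 → 14 → 19 → 34

insert 26 → {26}
insert 40 → {26, 40}
fire next event → 26; now {40}
fire next event → 40; now {}
insert 32 → {32}
insert 34 → {32, 34}
fire next event → 32; now {34}
insert 29 → {29, 34}
fire next event → 29; now {34}
insert 19 → {19, 34}
insert 14 → {14, 19, 34}
fire next event → 14; now {19, 34}
fire next event → 19; now {34}
insert 37 → {34, 37}
fire next event → 34; now {37}
insert 36 → {36, 37}
insert 21 → {21, 36, 37}
insert 33 → {21, 33, 36, 37}
insert 41 → {21, 33, 36, 37, 41}
insert 24 → {21, 24, 33, 36, 37, 41}
insert 35 → {21, 24, 33, 35, 36, 37, 41}
insert 42 → {21, 24, 33, 35, 36, 37, 41, 42}
insert 17 → {17, 21, 24, 33, 35, 36, 37, 41, 42}
insert 22 → {17, 21, 22, 24, 33, 35, 36, 37, 41, 42}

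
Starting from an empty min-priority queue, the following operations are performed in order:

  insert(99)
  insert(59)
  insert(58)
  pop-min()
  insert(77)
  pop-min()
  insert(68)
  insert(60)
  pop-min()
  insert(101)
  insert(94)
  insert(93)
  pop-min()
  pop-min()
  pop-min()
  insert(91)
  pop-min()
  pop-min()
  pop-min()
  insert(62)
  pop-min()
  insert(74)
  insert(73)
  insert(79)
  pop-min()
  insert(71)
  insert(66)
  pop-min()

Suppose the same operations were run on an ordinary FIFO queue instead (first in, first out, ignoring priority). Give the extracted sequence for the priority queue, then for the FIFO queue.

priority queue: 58, 59, 60, 68, 77, 93, 91, 94, 99, 62, 73, 66; FIFO queue: 99, 59, 58, 77, 68, 60, 101, 94, 93, 91, 62, 74

insert 99 → {99}
insert 59 → {59, 99}
insert 58 → {58, 59, 99}
pop-min → 58; now {59, 99}
insert 77 → {59, 77, 99}
pop-min → 59; now {77, 99}
insert 68 → {68, 77, 99}
insert 60 → {60, 68, 77, 99}
pop-min → 60; now {68, 77, 99}
insert 101 → {68, 77, 99, 101}
insert 94 → {68, 77, 94, 99, 101}
insert 93 → {68, 77, 93, 94, 99, 101}
pop-min → 68; now {77, 93, 94, 99, 101}
pop-min → 77; now {93, 94, 99, 101}
pop-min → 93; now {94, 99, 101}
insert 91 → {91, 94, 99, 101}
pop-min → 91; now {94, 99, 101}
pop-min → 94; now {99, 101}
pop-min → 99; now {101}
insert 62 → {62, 101}
pop-min → 62; now {101}
insert 74 → {74, 101}
insert 73 → {73, 74, 101}
insert 79 → {73, 74, 79, 101}
pop-min → 73; now {74, 79, 101}
insert 71 → {71, 74, 79, 101}
insert 66 → {66, 71, 74, 79, 101}
pop-min → 66; now {71, 74, 79, 101}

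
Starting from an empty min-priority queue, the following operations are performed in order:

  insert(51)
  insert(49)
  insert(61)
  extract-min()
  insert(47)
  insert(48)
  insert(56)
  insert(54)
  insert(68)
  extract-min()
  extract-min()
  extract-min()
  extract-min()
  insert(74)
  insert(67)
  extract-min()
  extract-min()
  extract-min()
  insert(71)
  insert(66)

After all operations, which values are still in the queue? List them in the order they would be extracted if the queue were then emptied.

insert 51 → {51}
insert 49 → {49, 51}
insert 61 → {49, 51, 61}
extract-min → 49; now {51, 61}
insert 47 → {47, 51, 61}
insert 48 → {47, 48, 51, 61}
insert 56 → {47, 48, 51, 56, 61}
insert 54 → {47, 48, 51, 54, 56, 61}
insert 68 → {47, 48, 51, 54, 56, 61, 68}
extract-min → 47; now {48, 51, 54, 56, 61, 68}
extract-min → 48; now {51, 54, 56, 61, 68}
extract-min → 51; now {54, 56, 61, 68}
extract-min → 54; now {56, 61, 68}
insert 74 → {56, 61, 68, 74}
insert 67 → {56, 61, 67, 68, 74}
extract-min → 56; now {61, 67, 68, 74}
extract-min → 61; now {67, 68, 74}
extract-min → 67; now {68, 74}
insert 71 → {68, 71, 74}
insert 66 → {66, 68, 71, 74}

[66, 68, 71, 74]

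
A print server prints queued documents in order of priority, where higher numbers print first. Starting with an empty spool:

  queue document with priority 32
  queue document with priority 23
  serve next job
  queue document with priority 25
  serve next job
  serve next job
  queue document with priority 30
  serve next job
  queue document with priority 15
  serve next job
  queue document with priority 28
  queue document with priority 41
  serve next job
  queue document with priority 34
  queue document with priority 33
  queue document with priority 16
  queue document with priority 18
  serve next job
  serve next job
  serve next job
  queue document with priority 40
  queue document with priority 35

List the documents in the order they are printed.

insert 32 → {32}
insert 23 → {32, 23}
serve next job → 32; now {23}
insert 25 → {25, 23}
serve next job → 25; now {23}
serve next job → 23; now {}
insert 30 → {30}
serve next job → 30; now {}
insert 15 → {15}
serve next job → 15; now {}
insert 28 → {28}
insert 41 → {41, 28}
serve next job → 41; now {28}
insert 34 → {34, 28}
insert 33 → {34, 33, 28}
insert 16 → {34, 33, 28, 16}
insert 18 → {34, 33, 28, 18, 16}
serve next job → 34; now {33, 28, 18, 16}
serve next job → 33; now {28, 18, 16}
serve next job → 28; now {18, 16}
insert 40 → {40, 18, 16}
insert 35 → {40, 35, 18, 16}

[32, 25, 23, 30, 15, 41, 34, 33, 28]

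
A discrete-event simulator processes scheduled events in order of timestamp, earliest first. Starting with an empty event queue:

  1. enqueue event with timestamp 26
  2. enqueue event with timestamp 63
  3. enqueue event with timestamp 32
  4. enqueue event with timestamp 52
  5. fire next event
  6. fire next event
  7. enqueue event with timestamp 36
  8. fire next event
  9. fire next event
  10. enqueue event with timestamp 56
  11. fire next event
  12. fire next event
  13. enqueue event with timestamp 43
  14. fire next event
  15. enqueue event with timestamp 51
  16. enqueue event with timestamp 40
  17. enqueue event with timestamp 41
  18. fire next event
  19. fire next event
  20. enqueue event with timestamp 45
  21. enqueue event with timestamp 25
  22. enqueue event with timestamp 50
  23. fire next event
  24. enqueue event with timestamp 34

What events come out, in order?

insert 26 → {26}
insert 63 → {26, 63}
insert 32 → {26, 32, 63}
insert 52 → {26, 32, 52, 63}
fire next event → 26; now {32, 52, 63}
fire next event → 32; now {52, 63}
insert 36 → {36, 52, 63}
fire next event → 36; now {52, 63}
fire next event → 52; now {63}
insert 56 → {56, 63}
fire next event → 56; now {63}
fire next event → 63; now {}
insert 43 → {43}
fire next event → 43; now {}
insert 51 → {51}
insert 40 → {40, 51}
insert 41 → {40, 41, 51}
fire next event → 40; now {41, 51}
fire next event → 41; now {51}
insert 45 → {45, 51}
insert 25 → {25, 45, 51}
insert 50 → {25, 45, 50, 51}
fire next event → 25; now {45, 50, 51}
insert 34 → {34, 45, 50, 51}

26, 32, 36, 52, 56, 63, 43, 40, 41, 25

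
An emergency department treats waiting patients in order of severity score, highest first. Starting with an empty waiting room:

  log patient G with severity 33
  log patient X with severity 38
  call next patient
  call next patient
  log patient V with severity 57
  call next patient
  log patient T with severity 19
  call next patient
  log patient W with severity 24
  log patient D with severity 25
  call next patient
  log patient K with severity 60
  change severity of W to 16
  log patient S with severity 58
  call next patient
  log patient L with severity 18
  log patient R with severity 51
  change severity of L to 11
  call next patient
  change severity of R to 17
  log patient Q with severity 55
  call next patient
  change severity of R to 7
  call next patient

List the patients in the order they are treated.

add G (severity 33) → {G:33}
add X (severity 38) → {X:38, G:33}
call next patient → X; now {G:33}
call next patient → G; now {}
add V (severity 57) → {V:57}
call next patient → V; now {}
add T (severity 19) → {T:19}
call next patient → T; now {}
add W (severity 24) → {W:24}
add D (severity 25) → {D:25, W:24}
call next patient → D; now {W:24}
add K (severity 60) → {K:60, W:24}
update W to severity 16 → {K:60, W:16}
add S (severity 58) → {K:60, S:58, W:16}
call next patient → K; now {S:58, W:16}
add L (severity 18) → {S:58, L:18, W:16}
add R (severity 51) → {S:58, R:51, L:18, W:16}
update L to severity 11 → {S:58, R:51, W:16, L:11}
call next patient → S; now {R:51, W:16, L:11}
update R to severity 17 → {R:17, W:16, L:11}
add Q (severity 55) → {Q:55, R:17, W:16, L:11}
call next patient → Q; now {R:17, W:16, L:11}
update R to severity 7 → {W:16, L:11, R:7}
call next patient → W; now {L:11, R:7}

X → G → V → T → D → K → S → Q → W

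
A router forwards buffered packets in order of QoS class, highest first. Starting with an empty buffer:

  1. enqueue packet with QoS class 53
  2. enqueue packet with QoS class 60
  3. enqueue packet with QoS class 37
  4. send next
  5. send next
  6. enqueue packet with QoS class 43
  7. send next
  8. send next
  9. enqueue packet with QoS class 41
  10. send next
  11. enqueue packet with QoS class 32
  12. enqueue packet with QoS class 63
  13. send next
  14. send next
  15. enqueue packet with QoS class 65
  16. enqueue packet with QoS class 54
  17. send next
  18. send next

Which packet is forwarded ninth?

54

insert 53 → {53}
insert 60 → {60, 53}
insert 37 → {60, 53, 37}
send next → 60; now {53, 37}
send next → 53; now {37}
insert 43 → {43, 37}
send next → 43; now {37}
send next → 37; now {}
insert 41 → {41}
send next → 41; now {}
insert 32 → {32}
insert 63 → {63, 32}
send next → 63; now {32}
send next → 32; now {}
insert 65 → {65}
insert 54 → {65, 54}
send next → 65; now {54}
send next → 54; now {}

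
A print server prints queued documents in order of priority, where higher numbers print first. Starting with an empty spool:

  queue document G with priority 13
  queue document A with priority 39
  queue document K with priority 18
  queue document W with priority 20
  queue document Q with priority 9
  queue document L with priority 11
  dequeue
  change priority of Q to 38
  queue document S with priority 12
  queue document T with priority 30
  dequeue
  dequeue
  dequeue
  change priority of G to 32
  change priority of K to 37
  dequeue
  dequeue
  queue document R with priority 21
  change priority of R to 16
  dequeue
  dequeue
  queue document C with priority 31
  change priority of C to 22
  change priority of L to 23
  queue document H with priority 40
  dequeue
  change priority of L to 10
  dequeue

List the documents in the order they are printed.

A → Q → T → W → K → G → R → S → H → C

add G (priority 13) → {G:13}
add A (priority 39) → {A:39, G:13}
add K (priority 18) → {A:39, K:18, G:13}
add W (priority 20) → {A:39, W:20, K:18, G:13}
add Q (priority 9) → {A:39, W:20, K:18, G:13, Q:9}
add L (priority 11) → {A:39, W:20, K:18, G:13, L:11, Q:9}
dequeue → A; now {W:20, K:18, G:13, L:11, Q:9}
update Q to priority 38 → {Q:38, W:20, K:18, G:13, L:11}
add S (priority 12) → {Q:38, W:20, K:18, G:13, S:12, L:11}
add T (priority 30) → {Q:38, T:30, W:20, K:18, G:13, S:12, L:11}
dequeue → Q; now {T:30, W:20, K:18, G:13, S:12, L:11}
dequeue → T; now {W:20, K:18, G:13, S:12, L:11}
dequeue → W; now {K:18, G:13, S:12, L:11}
update G to priority 32 → {G:32, K:18, S:12, L:11}
update K to priority 37 → {K:37, G:32, S:12, L:11}
dequeue → K; now {G:32, S:12, L:11}
dequeue → G; now {S:12, L:11}
add R (priority 21) → {R:21, S:12, L:11}
update R to priority 16 → {R:16, S:12, L:11}
dequeue → R; now {S:12, L:11}
dequeue → S; now {L:11}
add C (priority 31) → {C:31, L:11}
update C to priority 22 → {C:22, L:11}
update L to priority 23 → {L:23, C:22}
add H (priority 40) → {H:40, L:23, C:22}
dequeue → H; now {L:23, C:22}
update L to priority 10 → {C:22, L:10}
dequeue → C; now {L:10}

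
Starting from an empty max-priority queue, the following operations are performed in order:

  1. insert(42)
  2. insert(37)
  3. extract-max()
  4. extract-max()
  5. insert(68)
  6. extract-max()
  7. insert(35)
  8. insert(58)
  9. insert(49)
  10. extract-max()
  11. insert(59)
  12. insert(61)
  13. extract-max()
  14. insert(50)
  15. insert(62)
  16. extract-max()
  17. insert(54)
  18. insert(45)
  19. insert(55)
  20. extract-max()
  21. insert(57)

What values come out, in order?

insert 42 → {42}
insert 37 → {42, 37}
extract-max → 42; now {37}
extract-max → 37; now {}
insert 68 → {68}
extract-max → 68; now {}
insert 35 → {35}
insert 58 → {58, 35}
insert 49 → {58, 49, 35}
extract-max → 58; now {49, 35}
insert 59 → {59, 49, 35}
insert 61 → {61, 59, 49, 35}
extract-max → 61; now {59, 49, 35}
insert 50 → {59, 50, 49, 35}
insert 62 → {62, 59, 50, 49, 35}
extract-max → 62; now {59, 50, 49, 35}
insert 54 → {59, 54, 50, 49, 35}
insert 45 → {59, 54, 50, 49, 45, 35}
insert 55 → {59, 55, 54, 50, 49, 45, 35}
extract-max → 59; now {55, 54, 50, 49, 45, 35}
insert 57 → {57, 55, 54, 50, 49, 45, 35}

42, 37, 68, 58, 61, 62, 59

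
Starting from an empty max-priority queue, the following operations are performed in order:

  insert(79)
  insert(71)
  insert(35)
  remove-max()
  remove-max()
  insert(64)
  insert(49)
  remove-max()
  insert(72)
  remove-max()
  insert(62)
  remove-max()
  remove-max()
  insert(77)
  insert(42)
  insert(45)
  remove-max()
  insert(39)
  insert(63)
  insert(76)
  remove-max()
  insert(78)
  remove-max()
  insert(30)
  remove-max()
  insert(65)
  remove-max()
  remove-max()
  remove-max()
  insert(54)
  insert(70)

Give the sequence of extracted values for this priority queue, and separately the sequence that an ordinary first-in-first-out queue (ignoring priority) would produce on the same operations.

priority queue: [79, 71, 64, 72, 62, 49, 77, 76, 78, 63, 65, 45, 42]; FIFO queue: 79, 71, 35, 64, 49, 72, 62, 77, 42, 45, 39, 63, 76

insert 79 → {79}
insert 71 → {79, 71}
insert 35 → {79, 71, 35}
remove-max → 79; now {71, 35}
remove-max → 71; now {35}
insert 64 → {64, 35}
insert 49 → {64, 49, 35}
remove-max → 64; now {49, 35}
insert 72 → {72, 49, 35}
remove-max → 72; now {49, 35}
insert 62 → {62, 49, 35}
remove-max → 62; now {49, 35}
remove-max → 49; now {35}
insert 77 → {77, 35}
insert 42 → {77, 42, 35}
insert 45 → {77, 45, 42, 35}
remove-max → 77; now {45, 42, 35}
insert 39 → {45, 42, 39, 35}
insert 63 → {63, 45, 42, 39, 35}
insert 76 → {76, 63, 45, 42, 39, 35}
remove-max → 76; now {63, 45, 42, 39, 35}
insert 78 → {78, 63, 45, 42, 39, 35}
remove-max → 78; now {63, 45, 42, 39, 35}
insert 30 → {63, 45, 42, 39, 35, 30}
remove-max → 63; now {45, 42, 39, 35, 30}
insert 65 → {65, 45, 42, 39, 35, 30}
remove-max → 65; now {45, 42, 39, 35, 30}
remove-max → 45; now {42, 39, 35, 30}
remove-max → 42; now {39, 35, 30}
insert 54 → {54, 39, 35, 30}
insert 70 → {70, 54, 39, 35, 30}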